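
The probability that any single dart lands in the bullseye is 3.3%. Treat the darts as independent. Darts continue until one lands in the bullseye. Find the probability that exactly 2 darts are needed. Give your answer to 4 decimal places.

0.0319

Geometric (trials to first success), p = 0.033.
P(Y = 2) = (1−p)^1 · p = 0.967 · 0.033 = 0.031911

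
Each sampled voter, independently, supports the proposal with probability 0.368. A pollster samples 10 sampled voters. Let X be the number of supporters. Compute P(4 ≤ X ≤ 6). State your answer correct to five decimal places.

X ~ Binomial(10, 0.368); P(4 ≤ X ≤ 6) = Σ C(10,k) p^k (1−p)^(10−k) over k:
  k=4: C(10,4)·0.368^4·0.632^6 = 0.2454217
  k=5: C(10,5)·0.368^5·0.632^5 = 0.1714846
  k=6: C(10,6)·0.368^6·0.632^4 = 0.0832098
Total = 0.5001161

0.50012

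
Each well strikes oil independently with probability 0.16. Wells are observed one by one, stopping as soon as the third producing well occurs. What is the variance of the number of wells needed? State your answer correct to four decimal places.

98.4375

Y = total wells until the third success; negative binomial with r=3, p=0.16.
Var(Y) = r(1−p)/p² = 3·0.84 / 0.16² = 98.437500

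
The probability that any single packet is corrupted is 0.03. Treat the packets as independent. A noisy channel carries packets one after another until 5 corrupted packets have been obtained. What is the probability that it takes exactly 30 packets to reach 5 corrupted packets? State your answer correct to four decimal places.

0.0003

Y = trial on which the fifth success occurs; negative binomial, r=5, p=0.03.
P(Y=30) = C(29,4) · p^5 · (1−p)^25
= 23751 · 2.43e-08 · 0.46697 = 0.000270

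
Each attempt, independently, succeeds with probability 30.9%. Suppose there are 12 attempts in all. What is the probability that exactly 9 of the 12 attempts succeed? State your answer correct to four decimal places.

X ~ Binomial(n=12, p=0.309).
P(X=9) = C(12,9) · p^9 · (1−p)^3
= 220 · 2.5682e-05 · 0.32994 = 0.001864

0.0019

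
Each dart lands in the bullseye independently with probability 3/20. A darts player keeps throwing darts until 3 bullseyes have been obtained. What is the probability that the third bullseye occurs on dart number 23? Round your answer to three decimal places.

Y = trial on which the third success occurs; negative binomial, r=3, p=0.15.
P(Y=23) = C(22,2) · p^3 · (1−p)^20
= 231 · 0.003375 · 0.03876 = 0.03022

0.030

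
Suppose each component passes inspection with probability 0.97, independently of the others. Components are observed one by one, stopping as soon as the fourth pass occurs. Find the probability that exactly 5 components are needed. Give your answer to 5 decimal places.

0.10624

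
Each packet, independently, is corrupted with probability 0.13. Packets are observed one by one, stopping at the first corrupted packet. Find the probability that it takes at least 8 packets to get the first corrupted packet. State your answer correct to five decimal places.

Y = number of packets to the first success; geometric, p = 0.13.
P(Y > 7) = P(first 7 all fail) = (1−p)^7 = 0.3772548

0.37725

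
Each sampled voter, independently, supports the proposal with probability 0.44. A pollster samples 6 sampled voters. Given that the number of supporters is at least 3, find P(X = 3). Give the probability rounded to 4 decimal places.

0.5559

X ~ Binomial(6, 0.44). Want P(X=3 | X≥3) = P(X=3) / P(X≥3).
P(X=3) = C(6,3)·0.44^3·0.56^3 = 0.299193
P(X≥3) = 1 − 0.030841 − 0.145393 − 0.285594 = 0.538172
Ratio = 0.299193 / 0.538172 = 0.555944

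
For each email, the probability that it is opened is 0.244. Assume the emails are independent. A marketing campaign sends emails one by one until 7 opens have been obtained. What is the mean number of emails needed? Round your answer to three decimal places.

Y = total emails until the seventh success; negative binomial with r=7, p=0.244.
E[Y] = r / p = 7 / 0.244 = 28.68852

28.689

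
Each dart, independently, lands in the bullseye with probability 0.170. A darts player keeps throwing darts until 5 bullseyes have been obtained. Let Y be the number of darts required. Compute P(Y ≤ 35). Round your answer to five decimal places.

Finishing within 35 darts ⇔ at least 5 successes in the first 35. With X ~ Binomial(35, 0.17), P(Y ≤ 35) = 1 − P(X ≤ 4).
  k=0: C(35,0)·0.17^0·0.83^35 = 0.0014714
  k=1: C(35,1)·0.17^1·0.83^34 = 0.0105480
  k=2: C(35,2)·0.17^2·0.83^33 = 0.0367275
  k=3: C(35,3)·0.17^3·0.83^32 = 0.0827476
  k=4: C(35,4)·0.17^4·0.83^31 = 0.1355864
1 − 0.2670810 = 0.7329190

0.73292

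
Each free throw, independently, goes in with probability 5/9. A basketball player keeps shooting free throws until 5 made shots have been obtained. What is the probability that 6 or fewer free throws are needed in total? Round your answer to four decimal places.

0.1705

Finishing within 6 free throws ⇔ at least 5 successes in the first 6. With X ~ Binomial(6, 0.555556), P(Y ≤ 6) = 1 − P(X ≤ 4).
  k=0: C(6,0)·0.555556^0·0.444444^6 = 0.007707
  k=1: C(6,1)·0.555556^1·0.444444^5 = 0.057805
  k=2: C(6,2)·0.555556^2·0.444444^4 = 0.180641
  k=3: C(6,3)·0.555556^3·0.444444^3 = 0.301068
  k=4: C(6,4)·0.555556^4·0.444444^2 = 0.282251
1 − 0.829473 = 0.170527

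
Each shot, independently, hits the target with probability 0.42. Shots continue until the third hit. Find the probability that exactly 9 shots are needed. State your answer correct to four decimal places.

0.0790

Y = trial on which the third success occurs; negative binomial, r=3, p=0.42.
P(Y=9) = C(8,2) · p^3 · (1−p)^6
= 28 · 0.074088 · 0.038069 = 0.078972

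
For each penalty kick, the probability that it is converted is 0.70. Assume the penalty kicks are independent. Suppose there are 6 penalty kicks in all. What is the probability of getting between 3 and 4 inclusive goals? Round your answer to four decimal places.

0.5094

X ~ Binomial(6, 0.70); P(3 ≤ X ≤ 4) = Σ C(6,k) p^k (1−p)^(6−k) over k:
  k=3: C(6,3)·0.70^3·0.30^3 = 0.185220
  k=4: C(6,4)·0.70^4·0.30^2 = 0.324135
Total = 0.509355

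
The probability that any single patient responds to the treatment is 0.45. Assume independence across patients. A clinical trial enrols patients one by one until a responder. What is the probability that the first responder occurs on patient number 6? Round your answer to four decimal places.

Geometric (trials to first success), p = 0.45.
P(Y = 6) = (1−p)^5 · p = 0.050328 · 0.45 = 0.022648

0.0226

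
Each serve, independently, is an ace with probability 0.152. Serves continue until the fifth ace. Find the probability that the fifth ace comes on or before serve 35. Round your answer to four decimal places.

0.6317

Finishing within 35 serves ⇔ at least 5 successes in the first 35. With X ~ Binomial(35, 0.152), P(Y ≤ 35) = 1 − P(X ≤ 4).
  k=0: C(35,0)·0.152^0·0.848^35 = 0.003118
  k=1: C(35,1)·0.152^1·0.848^34 = 0.019560
  k=2: C(35,2)·0.152^2·0.848^33 = 0.059603
  k=3: C(35,3)·0.152^3·0.848^32 = 0.117519
  k=4: C(35,4)·0.152^4·0.848^31 = 0.168518
1 − 0.368317 = 0.631683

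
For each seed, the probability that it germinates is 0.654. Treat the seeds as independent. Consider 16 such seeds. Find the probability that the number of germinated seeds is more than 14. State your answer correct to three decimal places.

X ~ Binomial(16, 0.654); P(X ≥ 15) = Σ C(16,k) p^k (1−p)^(16−k) over k:
  k=15: C(16,15)·0.654^15·0.346^1 = 0.00948
  k=16: C(16,16)·0.654^16·0.346^0 = 0.00112
Total = 0.01060

0.011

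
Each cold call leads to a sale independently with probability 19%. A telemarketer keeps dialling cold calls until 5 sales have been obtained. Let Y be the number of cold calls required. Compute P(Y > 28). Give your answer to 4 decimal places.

Needing more than 28 cold calls ⇔ fewer than 5 successes in the first 28. With X ~ Binomial(28, 0.19), P(Y > 28) = P(X ≤ 4).
  k=0: C(28,0)·0.19^0·0.81^28 = 0.002739
  k=1: C(28,1)·0.19^1·0.81^27 = 0.017989
  k=2: C(28,2)·0.19^2·0.81^26 = 0.056965
  k=3: C(28,3)·0.19^3·0.81^25 = 0.115806
  k=4: C(28,4)·0.19^4·0.81^24 = 0.169777
P(X ≤ 4) = 0.363276

0.3633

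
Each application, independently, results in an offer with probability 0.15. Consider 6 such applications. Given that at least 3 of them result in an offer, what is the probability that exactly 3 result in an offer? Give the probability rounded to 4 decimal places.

X ~ Binomial(6, 0.15). Want P(X=3 | X≥3) = P(X=3) / P(X≥3).
P(X=3) = C(6,3)·0.15^3·0.85^3 = 0.041453
P(X≥3) = 1 − 0.377150 − 0.399335 − 0.176177 = 0.047339
Ratio = 0.041453 / 0.047339 = 0.875680

0.8757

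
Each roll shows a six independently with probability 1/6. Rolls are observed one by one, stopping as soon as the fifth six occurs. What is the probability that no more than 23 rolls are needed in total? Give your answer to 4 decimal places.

Finishing within 23 rolls ⇔ at least 5 successes in the first 23. With X ~ Binomial(23, 0.166667), P(Y ≤ 23) = 1 − P(X ≤ 4).
  k=0: C(23,0)·0.166667^0·0.833333^23 = 0.015095
  k=1: C(23,1)·0.166667^1·0.833333^22 = 0.069437
  k=2: C(23,2)·0.166667^2·0.833333^21 = 0.152761
  k=3: C(23,3)·0.166667^3·0.833333^20 = 0.213865
  k=4: C(23,4)·0.166667^4·0.833333^19 = 0.213865
1 − 0.665023 = 0.334977

0.3350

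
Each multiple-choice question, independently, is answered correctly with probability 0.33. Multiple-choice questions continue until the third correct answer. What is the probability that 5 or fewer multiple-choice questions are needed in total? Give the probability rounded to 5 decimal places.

0.20496

Finishing within 5 multiple-choice questions ⇔ at least 3 successes in the first 5. With X ~ Binomial(5, 0.33), P(Y ≤ 5) = 1 − P(X ≤ 2).
  k=0: C(5,0)·0.33^0·0.67^5 = 0.1350125
  k=1: C(5,1)·0.33^1·0.67^4 = 0.3324935
  k=2: C(5,2)·0.33^2·0.67^3 = 0.3275309
1 − 0.7950369 = 0.2049631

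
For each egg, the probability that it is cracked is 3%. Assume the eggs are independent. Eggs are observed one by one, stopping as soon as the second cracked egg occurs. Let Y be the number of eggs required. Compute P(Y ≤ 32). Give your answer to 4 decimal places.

0.2493

Finishing within 32 eggs ⇔ at least 2 successes in the first 32. With X ~ Binomial(32, 0.03), P(Y ≤ 32) = 1 − P(X ≤ 1).
  k=0: C(32,0)·0.03^0·0.97^32 = 0.377308
  k=1: C(32,1)·0.03^1·0.97^31 = 0.373418
1 − 0.750725 = 0.249275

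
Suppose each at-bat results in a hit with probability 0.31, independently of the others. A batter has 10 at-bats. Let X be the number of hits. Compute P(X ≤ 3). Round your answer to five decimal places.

X ~ Binomial(10, 0.31); P(X ≤ 3) = Σ C(10,k) p^k (1−p)^(10−k) over k:
  k=0: C(10,0)·0.31^0·0.69^10 = 0.0244619
  k=1: C(10,1)·0.31^1·0.69^9 = 0.1099015
  k=2: C(10,2)·0.31^2·0.69^8 = 0.2221921
  k=3: C(10,3)·0.31^3·0.69^7 = 0.2662012
Total = 0.6227567

0.62276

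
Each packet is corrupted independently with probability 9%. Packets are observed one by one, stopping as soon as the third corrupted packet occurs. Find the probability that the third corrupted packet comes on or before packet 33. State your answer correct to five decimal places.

0.58043

Finishing within 33 packets ⇔ at least 3 successes in the first 33. With X ~ Binomial(33, 0.09), P(Y ≤ 33) = 1 − P(X ≤ 2).
  k=0: C(33,0)·0.09^0·0.91^33 = 0.0445006
  k=1: C(33,1)·0.09^1·0.91^32 = 0.1452382
  k=2: C(33,2)·0.09^2·0.91^31 = 0.2298276
1 − 0.4195664 = 0.5804336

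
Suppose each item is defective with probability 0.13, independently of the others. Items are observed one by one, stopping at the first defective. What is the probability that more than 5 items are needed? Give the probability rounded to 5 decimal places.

Y = number of items to the first success; geometric, p = 0.13.
P(Y > 5) = P(first 5 all fail) = (1−p)^5 = 0.4984209

0.49842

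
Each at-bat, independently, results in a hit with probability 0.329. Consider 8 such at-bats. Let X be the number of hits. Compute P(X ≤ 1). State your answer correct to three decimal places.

0.202

X ~ Binomial(8, 0.329); P(X ≤ 1) = Σ C(8,k) p^k (1−p)^(8−k) over k:
  k=0: C(8,0)·0.329^0·0.671^8 = 0.04109
  k=1: C(8,1)·0.329^1·0.671^7 = 0.16119
Total = 0.20229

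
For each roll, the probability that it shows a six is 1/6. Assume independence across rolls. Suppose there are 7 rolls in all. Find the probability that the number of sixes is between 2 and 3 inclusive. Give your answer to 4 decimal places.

0.3126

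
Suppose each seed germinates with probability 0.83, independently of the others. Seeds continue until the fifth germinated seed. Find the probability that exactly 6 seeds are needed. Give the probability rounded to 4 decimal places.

0.3348

Y = trial on which the fifth success occurs; negative binomial, r=5, p=0.83.
P(Y=6) = C(5,4) · p^5 · (1−p)^1
= 5 · 0.3939 · 0.17 = 0.334818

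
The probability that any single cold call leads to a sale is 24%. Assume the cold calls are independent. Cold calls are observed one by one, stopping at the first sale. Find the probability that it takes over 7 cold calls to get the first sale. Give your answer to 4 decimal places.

Y = number of cold calls to the first success; geometric, p = 0.24.
P(Y > 7) = P(first 7 all fail) = (1−p)^7 = 0.146452

0.1465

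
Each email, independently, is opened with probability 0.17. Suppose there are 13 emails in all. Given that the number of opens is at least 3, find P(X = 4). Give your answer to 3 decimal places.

0.290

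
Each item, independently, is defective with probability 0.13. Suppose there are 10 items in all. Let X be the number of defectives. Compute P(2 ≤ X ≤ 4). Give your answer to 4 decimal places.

0.3751

X ~ Binomial(10, 0.13); P(2 ≤ X ≤ 4) = Σ C(10,k) p^k (1−p)^(10−k) over k:
  k=2: C(10,2)·0.13^2·0.87^8 = 0.249605
  k=3: C(10,3)·0.13^3·0.87^7 = 0.099459
  k=4: C(10,4)·0.13^4·0.87^6 = 0.026008
Total = 0.375073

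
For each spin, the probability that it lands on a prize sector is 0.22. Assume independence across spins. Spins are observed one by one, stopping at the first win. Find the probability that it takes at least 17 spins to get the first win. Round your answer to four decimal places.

Y = number of spins to the first success; geometric, p = 0.22.
P(Y > 16) = P(first 16 all fail) = (1−p)^16 = 0.018772

0.0188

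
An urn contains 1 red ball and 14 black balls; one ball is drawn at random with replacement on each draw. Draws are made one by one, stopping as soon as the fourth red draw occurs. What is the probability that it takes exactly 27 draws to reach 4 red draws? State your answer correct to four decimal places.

Y = trial on which the fourth success occurs; negative binomial, r=4, p=0.066667.
P(Y=27) = C(26,3) · p^4 · (1−p)^23
= 2600 · 1.9753e-05 · 0.20457 = 0.010506

0.0105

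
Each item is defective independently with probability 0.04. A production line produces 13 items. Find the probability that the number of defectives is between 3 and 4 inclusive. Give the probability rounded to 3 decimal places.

0.013

X ~ Binomial(13, 0.04); P(3 ≤ X ≤ 4) = Σ C(13,k) p^k (1−p)^(13−k) over k:
  k=3: C(13,3)·0.04^3·0.96^10 = 0.01217
  k=4: C(13,4)·0.04^4·0.96^9 = 0.00127
Total = 0.01344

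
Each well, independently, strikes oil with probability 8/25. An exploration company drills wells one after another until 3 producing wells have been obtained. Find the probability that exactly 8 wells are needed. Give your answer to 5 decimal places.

Y = trial on which the third success occurs; negative binomial, r=3, p=0.32.
P(Y=8) = C(7,2) · p^3 · (1−p)^5
= 21 · 0.032768 · 0.14539 = 0.1000492

0.10005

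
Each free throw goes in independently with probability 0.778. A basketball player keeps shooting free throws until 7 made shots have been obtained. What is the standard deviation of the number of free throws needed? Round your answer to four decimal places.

1.6023

Y = total free throws until the seventh success; negative binomial with r=7, p=0.778.
SD(Y) = √[r(1−p)/p²] = √(2.567390) = 1.602308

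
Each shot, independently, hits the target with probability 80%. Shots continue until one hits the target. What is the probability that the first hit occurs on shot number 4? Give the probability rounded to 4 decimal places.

0.0064

Geometric (trials to first success), p = 0.80.
P(Y = 4) = (1−p)^3 · p = 0.008 · 0.80 = 0.006400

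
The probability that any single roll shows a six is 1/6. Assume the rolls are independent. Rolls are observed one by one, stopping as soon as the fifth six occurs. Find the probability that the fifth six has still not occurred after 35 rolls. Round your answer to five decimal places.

Needing more than 35 rolls ⇔ fewer than 5 successes in the first 35. With X ~ Binomial(35, 0.166667), P(Y > 35) = P(X ≤ 4).
  k=0: C(35,0)·0.166667^0·0.833333^35 = 0.0016930
  k=1: C(35,1)·0.166667^1·0.833333^34 = 0.0118510
  k=2: C(35,2)·0.166667^2·0.833333^33 = 0.0402933
  k=3: C(35,3)·0.166667^3·0.833333^32 = 0.0886454
  k=4: C(35,4)·0.166667^4·0.833333^31 = 0.1418326
P(X ≤ 4) = 0.2843153

0.28432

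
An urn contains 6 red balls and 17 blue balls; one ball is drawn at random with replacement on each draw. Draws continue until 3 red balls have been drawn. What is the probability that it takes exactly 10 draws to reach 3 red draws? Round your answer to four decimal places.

Y = trial on which the third success occurs; negative binomial, r=3, p=0.260870.
P(Y=10) = C(9,2) · p^3 · (1−p)^7
= 36 · 0.017753 · 0.12052 = 0.077023

0.0770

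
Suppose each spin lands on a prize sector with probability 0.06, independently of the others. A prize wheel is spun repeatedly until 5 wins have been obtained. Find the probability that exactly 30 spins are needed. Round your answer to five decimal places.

Y = trial on which the fifth success occurs; negative binomial, r=5, p=0.06.
P(Y=30) = C(29,4) · p^5 · (1−p)^25
= 23751 · 7.776e-07 · 0.21291 = 0.0039322

0.00393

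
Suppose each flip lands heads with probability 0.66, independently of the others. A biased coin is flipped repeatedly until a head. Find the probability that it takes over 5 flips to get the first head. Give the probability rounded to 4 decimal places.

0.0045

Y = number of flips to the first success; geometric, p = 0.66.
P(Y > 5) = P(first 5 all fail) = (1−p)^5 = 0.004544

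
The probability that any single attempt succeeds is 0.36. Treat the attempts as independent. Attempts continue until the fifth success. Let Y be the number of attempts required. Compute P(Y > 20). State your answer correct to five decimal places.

Needing more than 20 attempts ⇔ fewer than 5 successes in the first 20. With X ~ Binomial(20, 0.36), P(Y > 20) = P(X ≤ 4).
  k=0: C(20,0)·0.36^0·0.64^20 = 0.0001329
  k=1: C(20,1)·0.36^1·0.64^19 = 0.0014954
  k=2: C(20,2)·0.36^2·0.64^18 = 0.0079909
  k=3: C(20,3)·0.36^3·0.64^17 = 0.0269694
  k=4: C(20,4)·0.36^4·0.64^16 = 0.0644738
P(X ≤ 4) = 0.1010625

0.10106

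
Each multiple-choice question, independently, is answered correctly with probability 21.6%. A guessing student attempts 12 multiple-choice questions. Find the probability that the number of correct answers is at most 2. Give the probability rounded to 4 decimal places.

0.5024

X ~ Binomial(12, 0.216); P(X ≤ 2) = Σ C(12,k) p^k (1−p)^(12−k) over k:
  k=0: C(12,0)·0.216^0·0.784^12 = 0.053925
  k=1: C(12,1)·0.216^1·0.784^11 = 0.178284
  k=2: C(12,2)·0.216^2·0.784^10 = 0.270154
Total = 0.502363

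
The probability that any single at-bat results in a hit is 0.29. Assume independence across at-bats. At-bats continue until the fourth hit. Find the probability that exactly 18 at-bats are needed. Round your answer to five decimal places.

0.03978

Y = trial on which the fourth success occurs; negative binomial, r=4, p=0.29.
P(Y=18) = C(17,3) · p^4 · (1−p)^14
= 680 · 0.0070728 · 0.0082721 = 0.0397849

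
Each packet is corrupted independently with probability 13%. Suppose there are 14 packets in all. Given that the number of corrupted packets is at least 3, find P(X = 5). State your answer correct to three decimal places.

X ~ Binomial(14, 0.13). Want P(X=5 | X≥3) = P(X=5) / P(X≥3).
P(X=5) = C(14,5)·0.13^5·0.87^9 = 0.02123
P(X≥3) = 1 − 0.14232 − 0.29773 − 0.28917 = 0.27078
Ratio = 0.02123 / 0.27078 = 0.07839

0.078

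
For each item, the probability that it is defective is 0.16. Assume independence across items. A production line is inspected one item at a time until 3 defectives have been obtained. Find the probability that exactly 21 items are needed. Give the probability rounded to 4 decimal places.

0.0337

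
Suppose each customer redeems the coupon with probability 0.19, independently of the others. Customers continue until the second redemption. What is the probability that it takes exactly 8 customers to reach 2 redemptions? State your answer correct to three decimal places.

0.071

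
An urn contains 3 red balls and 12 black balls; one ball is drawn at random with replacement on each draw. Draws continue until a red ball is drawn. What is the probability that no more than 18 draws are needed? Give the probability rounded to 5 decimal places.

0.98199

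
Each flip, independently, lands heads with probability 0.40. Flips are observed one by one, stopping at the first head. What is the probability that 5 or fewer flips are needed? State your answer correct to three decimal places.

0.922

Y = number of flips to the first success; geometric, p = 0.40.
P(Y ≤ 5) = 1 − (1−p)^5 = 1 − 0.07776 = 0.92224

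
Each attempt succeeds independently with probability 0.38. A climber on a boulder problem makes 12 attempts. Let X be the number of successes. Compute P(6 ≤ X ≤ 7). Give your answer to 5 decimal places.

X ~ Binomial(12, 0.38); P(6 ≤ X ≤ 7) = Σ C(12,k) p^k (1−p)^(12−k) over k:
  k=6: C(12,6)·0.38^6·0.62^6 = 0.1580242
  k=7: C(12,7)·0.38^7·0.62^5 = 0.0830173
Total = 0.2410416

0.24104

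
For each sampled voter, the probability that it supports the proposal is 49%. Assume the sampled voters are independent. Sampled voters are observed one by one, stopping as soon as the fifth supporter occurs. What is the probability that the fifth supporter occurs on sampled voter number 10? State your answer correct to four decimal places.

0.1228

Y = trial on which the fifth success occurs; negative binomial, r=5, p=0.49.
P(Y=10) = C(9,4) · p^5 · (1−p)^5
= 126 · 0.028248 · 0.034503 = 0.122801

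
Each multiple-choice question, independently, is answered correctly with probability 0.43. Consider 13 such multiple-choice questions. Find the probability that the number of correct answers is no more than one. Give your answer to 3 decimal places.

0.007

X ~ Binomial(13, 0.43); P(X ≤ 1) = Σ C(13,k) p^k (1−p)^(13−k) over k:
  k=0: C(13,0)·0.43^0·0.57^13 = 0.00067
  k=1: C(13,1)·0.43^1·0.57^12 = 0.00658
Total = 0.00725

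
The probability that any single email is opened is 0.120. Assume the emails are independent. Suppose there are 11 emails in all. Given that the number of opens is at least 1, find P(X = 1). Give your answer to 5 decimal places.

0.48697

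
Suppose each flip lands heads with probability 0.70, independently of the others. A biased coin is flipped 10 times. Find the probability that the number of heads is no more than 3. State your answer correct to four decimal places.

X ~ Binomial(10, 0.70); P(X ≤ 3) = Σ C(10,k) p^k (1−p)^(10−k) over k:
  k=0: C(10,0)·0.70^0·0.30^10 = 0.000006
  k=1: C(10,1)·0.70^1·0.30^9 = 0.000138
  k=2: C(10,2)·0.70^2·0.30^8 = 0.001447
  k=3: C(10,3)·0.70^3·0.30^7 = 0.009002
Total = 0.010592

0.0106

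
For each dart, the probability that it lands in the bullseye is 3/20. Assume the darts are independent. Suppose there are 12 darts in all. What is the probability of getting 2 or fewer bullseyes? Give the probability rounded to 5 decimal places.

0.73582

X ~ Binomial(12, 0.15); P(X ≤ 2) = Σ C(12,k) p^k (1−p)^(12−k) over k:
  k=0: C(12,0)·0.15^0·0.85^12 = 0.1422418
  k=1: C(12,1)·0.15^1·0.85^11 = 0.3012178
  k=2: C(12,2)·0.15^2·0.85^10 = 0.2923585
Total = 0.7358181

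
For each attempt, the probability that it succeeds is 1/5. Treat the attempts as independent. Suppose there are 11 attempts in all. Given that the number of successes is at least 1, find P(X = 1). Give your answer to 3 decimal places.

X ~ Binomial(11, 0.20). Want P(X=1 | X≥1) = P(X=1) / P(X≥1).
P(X=1) = C(11,1)·0.20^1·0.80^10 = 0.23622
P(X≥1) = 1 − 0.08590 = 0.91410
Ratio = 0.23622 / 0.91410 = 0.25842

0.258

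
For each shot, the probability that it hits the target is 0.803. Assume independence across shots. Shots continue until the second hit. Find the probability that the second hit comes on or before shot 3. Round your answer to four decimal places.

0.8989

Finishing within 3 shots ⇔ at least 2 successes in the first 3. With X ~ Binomial(3, 0.803), P(Y ≤ 3) = 1 − P(X ≤ 1).
  k=0: C(3,0)·0.803^0·0.197^3 = 0.007645
  k=1: C(3,1)·0.803^1·0.197^2 = 0.093491
1 − 0.101136 = 0.898864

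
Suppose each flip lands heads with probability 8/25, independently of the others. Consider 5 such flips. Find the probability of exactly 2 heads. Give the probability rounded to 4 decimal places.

0.3220

X ~ Binomial(n=5, p=0.32).
P(X=2) = C(5,2) · p^2 · (1−p)^3
= 10 · 0.1024 · 0.31443 = 0.321978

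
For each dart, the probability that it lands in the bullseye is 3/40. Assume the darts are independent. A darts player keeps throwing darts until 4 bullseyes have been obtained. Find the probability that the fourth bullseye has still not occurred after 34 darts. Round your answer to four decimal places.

0.7508

Needing more than 34 darts ⇔ fewer than 4 successes in the first 34. With X ~ Binomial(34, 0.075), P(Y > 34) = P(X ≤ 3).
  k=0: C(34,0)·0.075^0·0.925^34 = 0.070602
  k=1: C(34,1)·0.075^1·0.925^33 = 0.194633
  k=2: C(34,2)·0.075^2·0.925^32 = 0.260388
  k=3: C(34,3)·0.075^3·0.925^31 = 0.225200
P(X ≤ 3) = 0.750824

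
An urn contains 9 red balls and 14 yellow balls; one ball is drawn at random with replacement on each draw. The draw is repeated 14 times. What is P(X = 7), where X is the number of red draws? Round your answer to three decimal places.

X ~ Binomial(n=14, p=0.391304).
P(X=7) = C(14,7) · p^7 · (1−p)^7
= 3432 · 0.0014048 · 0.03096 = 0.14926

0.149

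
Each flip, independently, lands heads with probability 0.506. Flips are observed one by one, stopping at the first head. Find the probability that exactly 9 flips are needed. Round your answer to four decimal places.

0.0018

Geometric (trials to first success), p = 0.506.
P(Y = 9) = (1−p)^8 · p = 0.0035466 · 0.506 = 0.001795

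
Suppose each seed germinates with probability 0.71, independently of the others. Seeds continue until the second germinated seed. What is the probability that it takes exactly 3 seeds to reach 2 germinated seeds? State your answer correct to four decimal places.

Y = trial on which the second success occurs; negative binomial, r=2, p=0.71.
P(Y=3) = C(2,1) · p^2 · (1−p)^1
= 2 · 0.5041 · 0.29 = 0.292378

0.2924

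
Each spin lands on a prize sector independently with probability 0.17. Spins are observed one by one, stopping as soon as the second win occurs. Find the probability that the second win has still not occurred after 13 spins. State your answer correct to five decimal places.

Needing more than 13 spins ⇔ fewer than 2 successes in the first 13. With X ~ Binomial(13, 0.17), P(Y > 13) = P(X ≤ 1).
  k=0: C(13,0)·0.17^0·0.83^13 = 0.0887187
  k=1: C(13,1)·0.17^1·0.83^12 = 0.2362269
P(X ≤ 1) = 0.3249456

0.32495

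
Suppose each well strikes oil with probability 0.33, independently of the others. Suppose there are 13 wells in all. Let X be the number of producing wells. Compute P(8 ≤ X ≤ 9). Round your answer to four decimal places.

X ~ Binomial(13, 0.33); P(8 ≤ X ≤ 9) = Σ C(13,k) p^k (1−p)^(13−k) over k:
  k=8: C(13,8)·0.33^8·0.67^5 = 0.024438
  k=9: C(13,9)·0.33^9·0.67^4 = 0.006687
Total = 0.031125

0.0311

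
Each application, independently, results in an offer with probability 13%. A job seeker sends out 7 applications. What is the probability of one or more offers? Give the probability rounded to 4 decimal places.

P(at least one) = 1 − P(none) = 1 − (1 − 0.13)^7
= 1 − 0.377255 = 0.622745

0.6227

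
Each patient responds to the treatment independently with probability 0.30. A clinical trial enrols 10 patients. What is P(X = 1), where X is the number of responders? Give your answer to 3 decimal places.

X ~ Binomial(n=10, p=0.30).
P(X=1) = C(10,1) · p^1 · (1−p)^9
= 10 · 0.3 · 0.040354 = 0.12106

0.121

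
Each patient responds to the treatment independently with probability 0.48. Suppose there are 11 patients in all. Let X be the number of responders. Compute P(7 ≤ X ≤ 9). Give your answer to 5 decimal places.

0.22714

X ~ Binomial(11, 0.48); P(7 ≤ X ≤ 9) = Σ C(11,k) p^k (1−p)^(11−k) over k:
  k=7: C(11,7)·0.48^7·0.52^4 = 0.1416498
  k=8: C(11,8)·0.48^8·0.52^3 = 0.0653768
  k=9: C(11,9)·0.48^9·0.52^2 = 0.0201159
Total = 0.2271426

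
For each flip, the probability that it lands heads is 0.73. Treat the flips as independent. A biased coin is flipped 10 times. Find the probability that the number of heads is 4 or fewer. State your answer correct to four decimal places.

X ~ Binomial(10, 0.73); P(X ≤ 4) = Σ C(10,k) p^k (1−p)^(10−k) over k:
  k=0: C(10,0)·0.73^0·0.27^10 = 0.000002
  k=1: C(10,1)·0.73^1·0.27^9 = 0.000056
  k=2: C(10,2)·0.73^2·0.27^8 = 0.000677
  k=3: C(10,3)·0.73^3·0.27^7 = 0.004883
  k=4: C(10,4)·0.73^4·0.27^6 = 0.023104
Total = 0.028722

0.0287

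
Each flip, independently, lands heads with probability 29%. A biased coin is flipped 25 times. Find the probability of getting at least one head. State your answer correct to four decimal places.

0.9998

P(at least one) = 1 − P(none) = 1 − (1 − 0.29)^25
= 1 − 0.000191 = 0.999809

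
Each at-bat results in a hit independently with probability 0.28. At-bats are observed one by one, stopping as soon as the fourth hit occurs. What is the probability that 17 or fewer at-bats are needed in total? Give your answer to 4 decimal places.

0.7440

Finishing within 17 at-bats ⇔ at least 4 successes in the first 17. With X ~ Binomial(17, 0.28), P(Y ≤ 17) = 1 − P(X ≤ 3).
  k=0: C(17,0)·0.28^0·0.72^17 = 0.003755
  k=1: C(17,1)·0.28^1·0.72^16 = 0.024827
  k=2: C(17,2)·0.28^2·0.72^15 = 0.077240
  k=3: C(17,3)·0.28^3·0.72^14 = 0.150189
1 − 0.256011 = 0.743989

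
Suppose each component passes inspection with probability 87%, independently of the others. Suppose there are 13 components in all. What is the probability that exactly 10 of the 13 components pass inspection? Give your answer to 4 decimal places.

0.1561

X ~ Binomial(n=13, p=0.87).
P(X=10) = C(13,10) · p^10 · (1−p)^3
= 286 · 0.24842 · 0.002197 = 0.156095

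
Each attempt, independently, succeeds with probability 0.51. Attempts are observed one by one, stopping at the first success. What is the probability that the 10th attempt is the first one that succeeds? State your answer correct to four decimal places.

Geometric (trials to first success), p = 0.51.
P(Y = 10) = (1−p)^9 · p = 0.0016284 · 0.51 = 0.000830

0.0008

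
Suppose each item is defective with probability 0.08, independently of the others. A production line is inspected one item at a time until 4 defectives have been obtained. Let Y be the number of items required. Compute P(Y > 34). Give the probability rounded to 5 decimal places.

Needing more than 34 items ⇔ fewer than 4 successes in the first 34. With X ~ Binomial(34, 0.08), P(Y > 34) = P(X ≤ 3).
  k=0: C(34,0)·0.08^0·0.92^34 = 0.0587200
  k=1: C(34,1)·0.08^1·0.92^33 = 0.1736070
  k=2: C(34,2)·0.08^2·0.92^32 = 0.2490883
  k=3: C(34,3)·0.08^3·0.92^31 = 0.2310384
P(X ≤ 3) = 0.7124537

0.71245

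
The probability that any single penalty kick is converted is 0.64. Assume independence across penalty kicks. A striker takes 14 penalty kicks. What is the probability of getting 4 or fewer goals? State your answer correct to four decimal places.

X ~ Binomial(14, 0.64); P(X ≤ 4) = Σ C(14,k) p^k (1−p)^(14−k) over k:
  k=0: C(14,0)·0.64^0·0.36^14 = 0.000001
  k=1: C(14,1)·0.64^1·0.36^13 = 0.000015
  k=2: C(14,2)·0.64^2·0.36^12 = 0.000177
  k=3: C(14,3)·0.64^3·0.36^11 = 0.001256
  k=4: C(14,4)·0.64^4·0.36^10 = 0.006140
Total = 0.007589

0.0076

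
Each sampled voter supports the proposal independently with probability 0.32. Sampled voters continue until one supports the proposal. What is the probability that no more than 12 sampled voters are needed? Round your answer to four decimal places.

Y = number of sampled voters to the first success; geometric, p = 0.32.
P(Y ≤ 12) = 1 − (1−p)^12 = 1 − 0.009775 = 0.990225

0.9902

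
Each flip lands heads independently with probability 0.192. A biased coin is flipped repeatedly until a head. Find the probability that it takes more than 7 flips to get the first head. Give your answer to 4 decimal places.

Y = number of flips to the first success; geometric, p = 0.192.
P(Y > 7) = P(first 7 all fail) = (1−p)^7 = 0.224843

0.2248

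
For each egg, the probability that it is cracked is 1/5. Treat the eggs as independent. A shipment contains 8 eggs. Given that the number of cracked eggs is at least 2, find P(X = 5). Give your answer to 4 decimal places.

0.0185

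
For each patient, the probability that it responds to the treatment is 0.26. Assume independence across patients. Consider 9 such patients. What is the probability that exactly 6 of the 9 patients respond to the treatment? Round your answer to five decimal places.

X ~ Binomial(n=9, p=0.26).
P(X=6) = C(9,6) · p^6 · (1−p)^3
= 84 · 0.00030892 · 0.40522 = 0.0105151

0.01052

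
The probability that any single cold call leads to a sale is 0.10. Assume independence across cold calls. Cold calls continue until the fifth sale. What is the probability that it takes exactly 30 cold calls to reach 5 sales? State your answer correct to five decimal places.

Y = trial on which the fifth success occurs; negative binomial, r=5, p=0.10.
P(Y=30) = C(29,4) · p^5 · (1−p)^25
= 23751 · 1e-05 · 0.07179 = 0.0170508

0.01705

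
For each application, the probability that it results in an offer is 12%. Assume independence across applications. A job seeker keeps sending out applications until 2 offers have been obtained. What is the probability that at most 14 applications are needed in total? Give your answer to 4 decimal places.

Finishing within 14 applications ⇔ at least 2 successes in the first 14. With X ~ Binomial(14, 0.12), P(Y ≤ 14) = 1 − P(X ≤ 1).
  k=0: C(14,0)·0.12^0·0.88^14 = 0.167016
  k=1: C(14,1)·0.12^1·0.88^13 = 0.318848
1 − 0.485864 = 0.514136

0.5141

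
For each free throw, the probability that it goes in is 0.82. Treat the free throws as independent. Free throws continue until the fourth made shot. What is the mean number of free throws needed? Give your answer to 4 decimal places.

4.8780

Y = total free throws until the fourth success; negative binomial with r=4, p=0.82.
E[Y] = r / p = 4 / 0.82 = 4.878049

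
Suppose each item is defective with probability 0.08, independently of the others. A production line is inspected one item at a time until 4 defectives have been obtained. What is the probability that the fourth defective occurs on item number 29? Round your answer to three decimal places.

0.017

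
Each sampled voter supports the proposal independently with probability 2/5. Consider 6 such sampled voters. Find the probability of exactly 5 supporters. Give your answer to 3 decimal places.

0.037

X ~ Binomial(n=6, p=0.40).
P(X=5) = C(6,5) · p^5 · (1−p)^1
= 6 · 0.01024 · 0.6 = 0.03686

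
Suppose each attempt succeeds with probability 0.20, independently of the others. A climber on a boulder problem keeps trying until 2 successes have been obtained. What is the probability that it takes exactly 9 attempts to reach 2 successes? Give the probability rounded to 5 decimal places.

0.06711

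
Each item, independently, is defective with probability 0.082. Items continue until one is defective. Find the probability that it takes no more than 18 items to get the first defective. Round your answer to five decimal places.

0.78563

Y = number of items to the first success; geometric, p = 0.082.
P(Y ≤ 18) = 1 − (1−p)^18 = 1 − 0.2143721 = 0.7856279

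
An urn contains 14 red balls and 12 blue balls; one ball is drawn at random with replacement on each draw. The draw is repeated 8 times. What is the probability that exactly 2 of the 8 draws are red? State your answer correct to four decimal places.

0.0785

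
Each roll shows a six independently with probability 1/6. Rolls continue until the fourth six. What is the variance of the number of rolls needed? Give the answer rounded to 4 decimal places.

Y = total rolls until the fourth success; negative binomial with r=4, p=0.166667.
Var(Y) = r(1−p)/p² = 4·0.833333 / 0.166667² = 120.000000

120.0000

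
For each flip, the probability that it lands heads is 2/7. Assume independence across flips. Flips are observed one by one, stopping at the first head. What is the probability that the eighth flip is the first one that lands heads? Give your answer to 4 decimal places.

Geometric (trials to first success), p = 0.285714.
P(Y = 8) = (1−p)^7 · p = 0.094865 · 0.285714 = 0.027104

0.0271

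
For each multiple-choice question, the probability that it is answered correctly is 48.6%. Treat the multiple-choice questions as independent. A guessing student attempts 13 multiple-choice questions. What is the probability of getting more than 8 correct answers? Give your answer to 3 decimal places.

0.113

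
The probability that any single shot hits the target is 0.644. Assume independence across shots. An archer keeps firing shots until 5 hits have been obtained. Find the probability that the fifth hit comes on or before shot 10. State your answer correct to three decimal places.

Finishing within 10 shots ⇔ at least 5 successes in the first 10. With X ~ Binomial(10, 0.644), P(Y ≤ 10) = 1 − P(X ≤ 4).
  k=0: C(10,0)·0.644^0·0.356^10 = 0.00003
  k=1: C(10,1)·0.644^1·0.356^9 = 0.00059
  k=2: C(10,2)·0.644^2·0.356^8 = 0.00481
  k=3: C(10,3)·0.644^3·0.356^7 = 0.02323
  k=4: C(10,4)·0.644^4·0.356^6 = 0.07353
1 − 0.10220 = 0.89780

0.898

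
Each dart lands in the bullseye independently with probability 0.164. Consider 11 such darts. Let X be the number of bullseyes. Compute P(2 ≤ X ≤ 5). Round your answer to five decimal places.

X ~ Binomial(11, 0.164); P(2 ≤ X ≤ 5) = Σ C(11,k) p^k (1−p)^(11−k) over k:
  k=2: C(11,2)·0.164^2·0.836^9 = 0.2950577
  k=3: C(11,3)·0.164^3·0.836^8 = 0.1736464
  k=4: C(11,4)·0.164^4·0.836^7 = 0.0681292
  k=5: C(11,5)·0.164^5·0.836^6 = 0.0187111
Total = 0.5555443

0.55554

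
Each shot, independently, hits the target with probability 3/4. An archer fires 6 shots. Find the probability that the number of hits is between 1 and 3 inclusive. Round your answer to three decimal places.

X ~ Binomial(6, 0.75); P(1 ≤ X ≤ 3) = Σ C(6,k) p^k (1−p)^(6−k) over k:
  k=1: C(6,1)·0.75^1·0.25^5 = 0.00439
  k=2: C(6,2)·0.75^2·0.25^4 = 0.03296
  k=3: C(6,3)·0.75^3·0.25^3 = 0.13184
Total = 0.16919

0.169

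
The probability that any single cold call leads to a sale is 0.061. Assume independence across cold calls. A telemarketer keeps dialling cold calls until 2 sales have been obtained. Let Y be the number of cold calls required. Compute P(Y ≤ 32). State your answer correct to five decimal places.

Finishing within 32 cold calls ⇔ at least 2 successes in the first 32. With X ~ Binomial(32, 0.061), P(Y ≤ 32) = 1 − P(X ≤ 1).
  k=0: C(32,0)·0.061^0·0.939^32 = 0.1334440
  k=1: C(32,1)·0.061^1·0.939^31 = 0.2774043
1 − 0.4108483 = 0.5891517

0.58915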